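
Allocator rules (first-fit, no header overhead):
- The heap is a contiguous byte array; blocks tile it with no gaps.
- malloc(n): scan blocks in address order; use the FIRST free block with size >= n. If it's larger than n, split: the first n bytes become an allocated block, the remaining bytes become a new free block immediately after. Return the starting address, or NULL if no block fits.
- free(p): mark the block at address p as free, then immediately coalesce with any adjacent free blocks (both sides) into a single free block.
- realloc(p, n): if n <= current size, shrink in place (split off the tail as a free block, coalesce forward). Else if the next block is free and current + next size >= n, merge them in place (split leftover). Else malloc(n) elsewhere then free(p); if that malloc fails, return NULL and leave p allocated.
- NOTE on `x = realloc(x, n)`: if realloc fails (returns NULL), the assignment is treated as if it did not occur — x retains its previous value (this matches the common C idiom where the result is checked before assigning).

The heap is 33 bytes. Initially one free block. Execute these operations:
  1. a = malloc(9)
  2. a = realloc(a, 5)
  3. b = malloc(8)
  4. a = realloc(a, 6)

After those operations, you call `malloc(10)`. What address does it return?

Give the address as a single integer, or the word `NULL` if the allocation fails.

Op 1: a = malloc(9) -> a = 0; heap: [0-8 ALLOC][9-32 FREE]
Op 2: a = realloc(a, 5) -> a = 0; heap: [0-4 ALLOC][5-32 FREE]
Op 3: b = malloc(8) -> b = 5; heap: [0-4 ALLOC][5-12 ALLOC][13-32 FREE]
Op 4: a = realloc(a, 6) -> a = 13; heap: [0-4 FREE][5-12 ALLOC][13-18 ALLOC][19-32 FREE]
malloc(10): first-fit scan over [0-4 FREE][5-12 ALLOC][13-18 ALLOC][19-32 FREE] -> 19

Answer: 19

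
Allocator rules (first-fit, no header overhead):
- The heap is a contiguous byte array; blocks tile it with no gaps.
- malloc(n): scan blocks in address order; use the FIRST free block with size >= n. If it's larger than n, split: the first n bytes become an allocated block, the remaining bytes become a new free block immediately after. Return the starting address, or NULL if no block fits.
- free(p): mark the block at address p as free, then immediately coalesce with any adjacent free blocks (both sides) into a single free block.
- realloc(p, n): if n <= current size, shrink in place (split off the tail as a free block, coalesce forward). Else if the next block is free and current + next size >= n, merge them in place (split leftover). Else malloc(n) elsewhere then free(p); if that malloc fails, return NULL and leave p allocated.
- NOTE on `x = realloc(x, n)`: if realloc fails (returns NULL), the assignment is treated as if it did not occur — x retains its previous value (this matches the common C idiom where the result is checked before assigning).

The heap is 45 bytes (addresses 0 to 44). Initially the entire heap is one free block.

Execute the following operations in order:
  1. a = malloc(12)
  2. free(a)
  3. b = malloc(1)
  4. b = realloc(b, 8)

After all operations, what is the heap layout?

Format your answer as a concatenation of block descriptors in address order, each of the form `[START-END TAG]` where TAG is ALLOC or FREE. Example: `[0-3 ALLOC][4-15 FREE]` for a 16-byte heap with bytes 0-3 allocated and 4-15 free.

Answer: [0-7 ALLOC][8-44 FREE]

Derivation:
Op 1: a = malloc(12) -> a = 0; heap: [0-11 ALLOC][12-44 FREE]
Op 2: free(a) -> (freed a); heap: [0-44 FREE]
Op 3: b = malloc(1) -> b = 0; heap: [0-0 ALLOC][1-44 FREE]
Op 4: b = realloc(b, 8) -> b = 0; heap: [0-7 ALLOC][8-44 FREE]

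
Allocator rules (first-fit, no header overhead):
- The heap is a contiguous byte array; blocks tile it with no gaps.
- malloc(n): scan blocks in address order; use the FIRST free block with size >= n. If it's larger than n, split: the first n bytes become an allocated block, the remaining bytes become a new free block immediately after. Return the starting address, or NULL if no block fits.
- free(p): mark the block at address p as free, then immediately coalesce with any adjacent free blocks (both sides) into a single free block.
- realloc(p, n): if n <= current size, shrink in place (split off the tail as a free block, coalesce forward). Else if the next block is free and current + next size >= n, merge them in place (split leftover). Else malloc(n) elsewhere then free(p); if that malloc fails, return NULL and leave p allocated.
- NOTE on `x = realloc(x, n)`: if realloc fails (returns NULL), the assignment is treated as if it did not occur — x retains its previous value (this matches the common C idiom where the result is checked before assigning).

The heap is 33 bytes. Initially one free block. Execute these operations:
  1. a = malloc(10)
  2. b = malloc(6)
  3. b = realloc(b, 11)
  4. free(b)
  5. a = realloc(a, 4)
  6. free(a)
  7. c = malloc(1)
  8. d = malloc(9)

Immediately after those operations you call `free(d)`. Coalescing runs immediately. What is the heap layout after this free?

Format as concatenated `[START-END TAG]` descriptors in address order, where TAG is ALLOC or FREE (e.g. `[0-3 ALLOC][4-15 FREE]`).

Answer: [0-0 ALLOC][1-32 FREE]

Derivation:
Op 1: a = malloc(10) -> a = 0; heap: [0-9 ALLOC][10-32 FREE]
Op 2: b = malloc(6) -> b = 10; heap: [0-9 ALLOC][10-15 ALLOC][16-32 FREE]
Op 3: b = realloc(b, 11) -> b = 10; heap: [0-9 ALLOC][10-20 ALLOC][21-32 FREE]
Op 4: free(b) -> (freed b); heap: [0-9 ALLOC][10-32 FREE]
Op 5: a = realloc(a, 4) -> a = 0; heap: [0-3 ALLOC][4-32 FREE]
Op 6: free(a) -> (freed a); heap: [0-32 FREE]
Op 7: c = malloc(1) -> c = 0; heap: [0-0 ALLOC][1-32 FREE]
Op 8: d = malloc(9) -> d = 1; heap: [0-0 ALLOC][1-9 ALLOC][10-32 FREE]
free(d): d = 1 -> block [1-9 ALLOC]; mark free, coalesce with adjacent free neighbors -> [0-0 ALLOC][1-32 FREE]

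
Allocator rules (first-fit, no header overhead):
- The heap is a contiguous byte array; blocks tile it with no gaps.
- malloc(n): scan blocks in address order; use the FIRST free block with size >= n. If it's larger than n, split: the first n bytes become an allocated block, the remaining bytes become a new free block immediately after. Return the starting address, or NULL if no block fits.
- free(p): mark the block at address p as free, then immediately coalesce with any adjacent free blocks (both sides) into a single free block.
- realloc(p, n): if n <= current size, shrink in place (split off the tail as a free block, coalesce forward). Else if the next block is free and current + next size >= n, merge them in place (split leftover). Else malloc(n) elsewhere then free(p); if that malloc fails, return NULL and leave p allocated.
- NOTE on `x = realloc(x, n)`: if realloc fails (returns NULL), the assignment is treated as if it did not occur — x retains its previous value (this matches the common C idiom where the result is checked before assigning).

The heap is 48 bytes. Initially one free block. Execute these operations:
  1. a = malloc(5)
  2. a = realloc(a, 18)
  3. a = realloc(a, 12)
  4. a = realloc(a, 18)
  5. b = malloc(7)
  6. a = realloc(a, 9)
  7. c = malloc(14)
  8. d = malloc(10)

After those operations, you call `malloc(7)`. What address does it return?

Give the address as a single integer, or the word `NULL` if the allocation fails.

Op 1: a = malloc(5) -> a = 0; heap: [0-4 ALLOC][5-47 FREE]
Op 2: a = realloc(a, 18) -> a = 0; heap: [0-17 ALLOC][18-47 FREE]
Op 3: a = realloc(a, 12) -> a = 0; heap: [0-11 ALLOC][12-47 FREE]
Op 4: a = realloc(a, 18) -> a = 0; heap: [0-17 ALLOC][18-47 FREE]
Op 5: b = malloc(7) -> b = 18; heap: [0-17 ALLOC][18-24 ALLOC][25-47 FREE]
Op 6: a = realloc(a, 9) -> a = 0; heap: [0-8 ALLOC][9-17 FREE][18-24 ALLOC][25-47 FREE]
Op 7: c = malloc(14) -> c = 25; heap: [0-8 ALLOC][9-17 FREE][18-24 ALLOC][25-38 ALLOC][39-47 FREE]
Op 8: d = malloc(10) -> d = NULL; heap: [0-8 ALLOC][9-17 FREE][18-24 ALLOC][25-38 ALLOC][39-47 FREE]
malloc(7): first-fit scan over [0-8 ALLOC][9-17 FREE][18-24 ALLOC][25-38 ALLOC][39-47 FREE] -> 9

Answer: 9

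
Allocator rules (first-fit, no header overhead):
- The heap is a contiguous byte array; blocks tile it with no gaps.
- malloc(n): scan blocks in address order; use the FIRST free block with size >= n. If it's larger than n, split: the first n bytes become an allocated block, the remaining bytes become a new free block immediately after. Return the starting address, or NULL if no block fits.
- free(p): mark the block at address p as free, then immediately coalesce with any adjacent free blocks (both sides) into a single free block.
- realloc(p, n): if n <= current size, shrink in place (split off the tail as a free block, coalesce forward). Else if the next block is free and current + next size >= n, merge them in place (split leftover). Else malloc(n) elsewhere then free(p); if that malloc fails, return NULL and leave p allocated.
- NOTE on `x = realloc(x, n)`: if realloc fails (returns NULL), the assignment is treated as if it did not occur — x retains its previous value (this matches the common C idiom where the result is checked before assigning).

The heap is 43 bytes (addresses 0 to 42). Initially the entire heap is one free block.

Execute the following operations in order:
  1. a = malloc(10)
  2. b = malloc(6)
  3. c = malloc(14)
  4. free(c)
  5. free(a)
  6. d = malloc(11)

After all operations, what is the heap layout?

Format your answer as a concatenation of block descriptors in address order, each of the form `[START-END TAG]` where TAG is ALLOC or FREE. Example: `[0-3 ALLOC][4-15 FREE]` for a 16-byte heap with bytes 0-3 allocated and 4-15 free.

Answer: [0-9 FREE][10-15 ALLOC][16-26 ALLOC][27-42 FREE]

Derivation:
Op 1: a = malloc(10) -> a = 0; heap: [0-9 ALLOC][10-42 FREE]
Op 2: b = malloc(6) -> b = 10; heap: [0-9 ALLOC][10-15 ALLOC][16-42 FREE]
Op 3: c = malloc(14) -> c = 16; heap: [0-9 ALLOC][10-15 ALLOC][16-29 ALLOC][30-42 FREE]
Op 4: free(c) -> (freed c); heap: [0-9 ALLOC][10-15 ALLOC][16-42 FREE]
Op 5: free(a) -> (freed a); heap: [0-9 FREE][10-15 ALLOC][16-42 FREE]
Op 6: d = malloc(11) -> d = 16; heap: [0-9 FREE][10-15 ALLOC][16-26 ALLOC][27-42 FREE]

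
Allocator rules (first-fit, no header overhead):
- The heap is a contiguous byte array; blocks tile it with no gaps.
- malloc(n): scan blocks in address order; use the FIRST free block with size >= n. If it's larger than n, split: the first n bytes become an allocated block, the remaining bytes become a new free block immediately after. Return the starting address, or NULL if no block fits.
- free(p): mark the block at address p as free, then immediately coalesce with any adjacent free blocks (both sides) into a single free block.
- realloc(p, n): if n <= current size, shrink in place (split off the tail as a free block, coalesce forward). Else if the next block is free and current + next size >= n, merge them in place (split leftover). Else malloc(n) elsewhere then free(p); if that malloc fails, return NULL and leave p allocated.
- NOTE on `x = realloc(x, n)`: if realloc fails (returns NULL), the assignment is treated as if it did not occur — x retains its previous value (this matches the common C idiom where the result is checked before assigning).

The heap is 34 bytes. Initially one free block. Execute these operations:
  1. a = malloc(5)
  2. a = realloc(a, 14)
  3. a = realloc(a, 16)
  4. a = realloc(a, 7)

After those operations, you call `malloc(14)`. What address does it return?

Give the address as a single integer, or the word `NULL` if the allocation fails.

Answer: 7

Derivation:
Op 1: a = malloc(5) -> a = 0; heap: [0-4 ALLOC][5-33 FREE]
Op 2: a = realloc(a, 14) -> a = 0; heap: [0-13 ALLOC][14-33 FREE]
Op 3: a = realloc(a, 16) -> a = 0; heap: [0-15 ALLOC][16-33 FREE]
Op 4: a = realloc(a, 7) -> a = 0; heap: [0-6 ALLOC][7-33 FREE]
malloc(14): first-fit scan over [0-6 ALLOC][7-33 FREE] -> 7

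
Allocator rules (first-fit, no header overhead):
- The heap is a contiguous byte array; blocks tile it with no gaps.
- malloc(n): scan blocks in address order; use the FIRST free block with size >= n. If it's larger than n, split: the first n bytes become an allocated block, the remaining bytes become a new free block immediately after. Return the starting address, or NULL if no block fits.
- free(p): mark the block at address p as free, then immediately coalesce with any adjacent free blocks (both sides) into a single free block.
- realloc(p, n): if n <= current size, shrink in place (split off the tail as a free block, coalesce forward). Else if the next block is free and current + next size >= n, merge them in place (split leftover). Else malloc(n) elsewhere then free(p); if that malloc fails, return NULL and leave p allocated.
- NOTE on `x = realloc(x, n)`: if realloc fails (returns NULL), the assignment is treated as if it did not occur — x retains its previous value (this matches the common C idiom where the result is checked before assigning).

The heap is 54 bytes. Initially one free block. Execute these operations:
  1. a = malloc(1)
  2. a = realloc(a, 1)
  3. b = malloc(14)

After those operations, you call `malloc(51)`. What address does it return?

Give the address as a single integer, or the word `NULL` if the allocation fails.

Answer: NULL

Derivation:
Op 1: a = malloc(1) -> a = 0; heap: [0-0 ALLOC][1-53 FREE]
Op 2: a = realloc(a, 1) -> a = 0; heap: [0-0 ALLOC][1-53 FREE]
Op 3: b = malloc(14) -> b = 1; heap: [0-0 ALLOC][1-14 ALLOC][15-53 FREE]
malloc(51): first-fit scan over [0-0 ALLOC][1-14 ALLOC][15-53 FREE] -> NULL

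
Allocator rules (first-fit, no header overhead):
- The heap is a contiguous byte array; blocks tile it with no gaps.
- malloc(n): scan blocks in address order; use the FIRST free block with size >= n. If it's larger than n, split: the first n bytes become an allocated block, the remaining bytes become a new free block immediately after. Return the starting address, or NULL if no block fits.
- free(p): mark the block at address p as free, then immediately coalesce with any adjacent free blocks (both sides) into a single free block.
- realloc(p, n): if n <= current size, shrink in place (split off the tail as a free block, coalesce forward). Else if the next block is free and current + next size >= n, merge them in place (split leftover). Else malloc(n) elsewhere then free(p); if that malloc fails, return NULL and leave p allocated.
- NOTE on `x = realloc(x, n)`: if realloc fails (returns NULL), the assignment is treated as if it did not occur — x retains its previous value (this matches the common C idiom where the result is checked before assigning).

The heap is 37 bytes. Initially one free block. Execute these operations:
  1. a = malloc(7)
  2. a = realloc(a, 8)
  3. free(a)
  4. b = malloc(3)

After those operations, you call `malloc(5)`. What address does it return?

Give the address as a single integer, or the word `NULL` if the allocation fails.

Answer: 3

Derivation:
Op 1: a = malloc(7) -> a = 0; heap: [0-6 ALLOC][7-36 FREE]
Op 2: a = realloc(a, 8) -> a = 0; heap: [0-7 ALLOC][8-36 FREE]
Op 3: free(a) -> (freed a); heap: [0-36 FREE]
Op 4: b = malloc(3) -> b = 0; heap: [0-2 ALLOC][3-36 FREE]
malloc(5): first-fit scan over [0-2 ALLOC][3-36 FREE] -> 3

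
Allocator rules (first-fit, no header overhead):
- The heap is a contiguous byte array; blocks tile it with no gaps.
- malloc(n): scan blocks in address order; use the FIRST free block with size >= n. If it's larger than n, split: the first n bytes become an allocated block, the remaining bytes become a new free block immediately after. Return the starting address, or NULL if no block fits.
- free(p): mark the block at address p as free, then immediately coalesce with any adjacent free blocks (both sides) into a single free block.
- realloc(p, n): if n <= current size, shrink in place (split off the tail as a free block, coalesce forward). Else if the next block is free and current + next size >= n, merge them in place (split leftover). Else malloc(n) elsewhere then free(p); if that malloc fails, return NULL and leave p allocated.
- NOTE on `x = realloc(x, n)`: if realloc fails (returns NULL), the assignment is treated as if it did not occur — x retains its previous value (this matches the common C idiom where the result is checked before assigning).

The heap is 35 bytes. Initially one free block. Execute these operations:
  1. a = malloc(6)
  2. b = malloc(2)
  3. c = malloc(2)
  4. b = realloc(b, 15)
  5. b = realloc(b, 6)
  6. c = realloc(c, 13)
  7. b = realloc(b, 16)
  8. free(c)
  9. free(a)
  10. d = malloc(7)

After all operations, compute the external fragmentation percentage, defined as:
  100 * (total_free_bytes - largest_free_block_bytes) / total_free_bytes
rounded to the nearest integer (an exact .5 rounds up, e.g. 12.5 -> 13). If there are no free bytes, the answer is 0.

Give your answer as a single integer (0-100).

Op 1: a = malloc(6) -> a = 0; heap: [0-5 ALLOC][6-34 FREE]
Op 2: b = malloc(2) -> b = 6; heap: [0-5 ALLOC][6-7 ALLOC][8-34 FREE]
Op 3: c = malloc(2) -> c = 8; heap: [0-5 ALLOC][6-7 ALLOC][8-9 ALLOC][10-34 FREE]
Op 4: b = realloc(b, 15) -> b = 10; heap: [0-5 ALLOC][6-7 FREE][8-9 ALLOC][10-24 ALLOC][25-34 FREE]
Op 5: b = realloc(b, 6) -> b = 10; heap: [0-5 ALLOC][6-7 FREE][8-9 ALLOC][10-15 ALLOC][16-34 FREE]
Op 6: c = realloc(c, 13) -> c = 16; heap: [0-5 ALLOC][6-9 FREE][10-15 ALLOC][16-28 ALLOC][29-34 FREE]
Op 7: b = realloc(b, 16) -> NULL (b unchanged); heap: [0-5 ALLOC][6-9 FREE][10-15 ALLOC][16-28 ALLOC][29-34 FREE]
Op 8: free(c) -> (freed c); heap: [0-5 ALLOC][6-9 FREE][10-15 ALLOC][16-34 FREE]
Op 9: free(a) -> (freed a); heap: [0-9 FREE][10-15 ALLOC][16-34 FREE]
Op 10: d = malloc(7) -> d = 0; heap: [0-6 ALLOC][7-9 FREE][10-15 ALLOC][16-34 FREE]
Free blocks: [3 19] total_free=22 largest=19 -> 100*(22-19)/22 = 300/22 ≈ 13.636 -> rounds to 14

Answer: 14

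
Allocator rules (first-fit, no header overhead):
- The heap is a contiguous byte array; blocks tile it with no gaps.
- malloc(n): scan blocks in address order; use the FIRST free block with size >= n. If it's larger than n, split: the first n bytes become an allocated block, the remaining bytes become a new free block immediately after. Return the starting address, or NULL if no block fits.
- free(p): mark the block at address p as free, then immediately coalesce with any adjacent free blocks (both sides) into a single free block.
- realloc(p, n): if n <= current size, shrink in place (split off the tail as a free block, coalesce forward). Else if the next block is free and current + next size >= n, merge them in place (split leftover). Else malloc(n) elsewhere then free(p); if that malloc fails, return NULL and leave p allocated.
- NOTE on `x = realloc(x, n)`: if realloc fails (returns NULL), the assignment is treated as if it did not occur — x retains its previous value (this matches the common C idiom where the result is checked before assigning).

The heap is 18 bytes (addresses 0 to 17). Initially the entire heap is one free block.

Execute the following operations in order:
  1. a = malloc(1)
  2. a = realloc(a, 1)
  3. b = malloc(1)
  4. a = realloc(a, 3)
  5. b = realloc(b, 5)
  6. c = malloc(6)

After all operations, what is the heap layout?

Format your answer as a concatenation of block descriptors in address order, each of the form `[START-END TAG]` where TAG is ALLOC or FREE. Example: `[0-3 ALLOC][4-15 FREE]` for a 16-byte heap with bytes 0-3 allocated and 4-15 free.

Op 1: a = malloc(1) -> a = 0; heap: [0-0 ALLOC][1-17 FREE]
Op 2: a = realloc(a, 1) -> a = 0; heap: [0-0 ALLOC][1-17 FREE]
Op 3: b = malloc(1) -> b = 1; heap: [0-0 ALLOC][1-1 ALLOC][2-17 FREE]
Op 4: a = realloc(a, 3) -> a = 2; heap: [0-0 FREE][1-1 ALLOC][2-4 ALLOC][5-17 FREE]
Op 5: b = realloc(b, 5) -> b = 5; heap: [0-1 FREE][2-4 ALLOC][5-9 ALLOC][10-17 FREE]
Op 6: c = malloc(6) -> c = 10; heap: [0-1 FREE][2-4 ALLOC][5-9 ALLOC][10-15 ALLOC][16-17 FREE]

Answer: [0-1 FREE][2-4 ALLOC][5-9 ALLOC][10-15 ALLOC][16-17 FREE]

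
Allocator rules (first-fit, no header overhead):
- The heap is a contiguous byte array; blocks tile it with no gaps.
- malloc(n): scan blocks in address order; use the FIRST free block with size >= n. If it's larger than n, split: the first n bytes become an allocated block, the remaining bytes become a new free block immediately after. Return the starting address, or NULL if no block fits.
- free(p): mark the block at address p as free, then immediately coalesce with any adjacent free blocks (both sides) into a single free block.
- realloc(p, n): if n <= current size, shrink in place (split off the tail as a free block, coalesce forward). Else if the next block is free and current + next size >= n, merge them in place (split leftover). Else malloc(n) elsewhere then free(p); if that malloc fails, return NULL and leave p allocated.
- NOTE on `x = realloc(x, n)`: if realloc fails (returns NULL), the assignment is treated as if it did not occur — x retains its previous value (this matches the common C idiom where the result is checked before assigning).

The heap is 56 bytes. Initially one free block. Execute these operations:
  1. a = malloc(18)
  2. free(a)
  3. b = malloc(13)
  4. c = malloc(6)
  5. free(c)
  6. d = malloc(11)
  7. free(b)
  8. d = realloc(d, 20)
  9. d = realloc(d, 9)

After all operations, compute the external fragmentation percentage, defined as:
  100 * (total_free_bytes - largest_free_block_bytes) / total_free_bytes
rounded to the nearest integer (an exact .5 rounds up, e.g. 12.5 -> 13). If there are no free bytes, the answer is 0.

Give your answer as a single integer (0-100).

Op 1: a = malloc(18) -> a = 0; heap: [0-17 ALLOC][18-55 FREE]
Op 2: free(a) -> (freed a); heap: [0-55 FREE]
Op 3: b = malloc(13) -> b = 0; heap: [0-12 ALLOC][13-55 FREE]
Op 4: c = malloc(6) -> c = 13; heap: [0-12 ALLOC][13-18 ALLOC][19-55 FREE]
Op 5: free(c) -> (freed c); heap: [0-12 ALLOC][13-55 FREE]
Op 6: d = malloc(11) -> d = 13; heap: [0-12 ALLOC][13-23 ALLOC][24-55 FREE]
Op 7: free(b) -> (freed b); heap: [0-12 FREE][13-23 ALLOC][24-55 FREE]
Op 8: d = realloc(d, 20) -> d = 13; heap: [0-12 FREE][13-32 ALLOC][33-55 FREE]
Op 9: d = realloc(d, 9) -> d = 13; heap: [0-12 FREE][13-21 ALLOC][22-55 FREE]
Free blocks: [13 34] total_free=47 largest=34 -> 100*(47-34)/47 = 1300/47 ≈ 27.660 -> rounds to 28

Answer: 28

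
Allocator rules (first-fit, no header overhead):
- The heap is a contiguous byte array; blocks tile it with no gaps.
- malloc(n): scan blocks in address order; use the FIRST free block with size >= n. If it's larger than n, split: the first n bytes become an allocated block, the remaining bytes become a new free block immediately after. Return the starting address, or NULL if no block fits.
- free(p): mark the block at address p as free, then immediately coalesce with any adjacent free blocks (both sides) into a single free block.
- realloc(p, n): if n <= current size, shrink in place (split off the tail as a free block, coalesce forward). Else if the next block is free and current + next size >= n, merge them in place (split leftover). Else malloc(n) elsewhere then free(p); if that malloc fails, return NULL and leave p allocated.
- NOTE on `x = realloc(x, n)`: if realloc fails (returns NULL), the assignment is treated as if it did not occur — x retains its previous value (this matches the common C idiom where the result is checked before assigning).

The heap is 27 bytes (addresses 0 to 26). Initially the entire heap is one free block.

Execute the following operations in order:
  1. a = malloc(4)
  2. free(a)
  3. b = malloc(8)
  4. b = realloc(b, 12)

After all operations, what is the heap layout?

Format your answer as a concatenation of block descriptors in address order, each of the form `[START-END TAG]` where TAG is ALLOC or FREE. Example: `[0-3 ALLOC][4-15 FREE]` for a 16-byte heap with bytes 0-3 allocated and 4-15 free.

Answer: [0-11 ALLOC][12-26 FREE]

Derivation:
Op 1: a = malloc(4) -> a = 0; heap: [0-3 ALLOC][4-26 FREE]
Op 2: free(a) -> (freed a); heap: [0-26 FREE]
Op 3: b = malloc(8) -> b = 0; heap: [0-7 ALLOC][8-26 FREE]
Op 4: b = realloc(b, 12) -> b = 0; heap: [0-11 ALLOC][12-26 FREE]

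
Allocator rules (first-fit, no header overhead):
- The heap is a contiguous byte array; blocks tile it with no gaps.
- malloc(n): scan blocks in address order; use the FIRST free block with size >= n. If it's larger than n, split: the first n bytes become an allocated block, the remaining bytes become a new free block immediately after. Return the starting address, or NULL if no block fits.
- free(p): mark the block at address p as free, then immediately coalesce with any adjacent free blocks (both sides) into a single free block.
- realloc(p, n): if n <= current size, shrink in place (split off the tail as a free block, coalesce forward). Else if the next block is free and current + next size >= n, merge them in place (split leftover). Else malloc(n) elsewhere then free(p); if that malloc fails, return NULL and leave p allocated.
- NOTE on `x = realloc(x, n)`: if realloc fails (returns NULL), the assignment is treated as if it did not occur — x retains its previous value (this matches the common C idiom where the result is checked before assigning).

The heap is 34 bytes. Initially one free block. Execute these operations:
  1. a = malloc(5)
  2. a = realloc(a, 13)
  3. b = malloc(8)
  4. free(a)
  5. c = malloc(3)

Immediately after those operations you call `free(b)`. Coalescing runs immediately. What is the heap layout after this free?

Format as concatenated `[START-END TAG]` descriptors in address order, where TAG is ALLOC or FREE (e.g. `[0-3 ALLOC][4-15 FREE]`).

Op 1: a = malloc(5) -> a = 0; heap: [0-4 ALLOC][5-33 FREE]
Op 2: a = realloc(a, 13) -> a = 0; heap: [0-12 ALLOC][13-33 FREE]
Op 3: b = malloc(8) -> b = 13; heap: [0-12 ALLOC][13-20 ALLOC][21-33 FREE]
Op 4: free(a) -> (freed a); heap: [0-12 FREE][13-20 ALLOC][21-33 FREE]
Op 5: c = malloc(3) -> c = 0; heap: [0-2 ALLOC][3-12 FREE][13-20 ALLOC][21-33 FREE]
free(b): b = 13 -> block [13-20 ALLOC]; mark free, coalesce with adjacent free neighbors -> [0-2 ALLOC][3-33 FREE]

Answer: [0-2 ALLOC][3-33 FREE]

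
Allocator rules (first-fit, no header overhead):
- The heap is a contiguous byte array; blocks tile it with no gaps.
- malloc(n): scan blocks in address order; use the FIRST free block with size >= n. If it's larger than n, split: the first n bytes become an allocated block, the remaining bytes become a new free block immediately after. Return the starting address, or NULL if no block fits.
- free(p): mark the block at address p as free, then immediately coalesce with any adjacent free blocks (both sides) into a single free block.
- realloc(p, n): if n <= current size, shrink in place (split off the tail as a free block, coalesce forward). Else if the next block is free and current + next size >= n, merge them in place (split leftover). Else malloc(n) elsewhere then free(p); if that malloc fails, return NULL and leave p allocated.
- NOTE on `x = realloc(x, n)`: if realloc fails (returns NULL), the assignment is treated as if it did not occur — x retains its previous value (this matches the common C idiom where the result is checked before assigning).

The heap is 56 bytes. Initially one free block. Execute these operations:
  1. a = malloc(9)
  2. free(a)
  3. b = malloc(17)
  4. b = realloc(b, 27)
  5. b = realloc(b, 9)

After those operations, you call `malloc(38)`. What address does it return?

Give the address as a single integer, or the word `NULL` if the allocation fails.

Answer: 9

Derivation:
Op 1: a = malloc(9) -> a = 0; heap: [0-8 ALLOC][9-55 FREE]
Op 2: free(a) -> (freed a); heap: [0-55 FREE]
Op 3: b = malloc(17) -> b = 0; heap: [0-16 ALLOC][17-55 FREE]
Op 4: b = realloc(b, 27) -> b = 0; heap: [0-26 ALLOC][27-55 FREE]
Op 5: b = realloc(b, 9) -> b = 0; heap: [0-8 ALLOC][9-55 FREE]
malloc(38): first-fit scan over [0-8 ALLOC][9-55 FREE] -> 9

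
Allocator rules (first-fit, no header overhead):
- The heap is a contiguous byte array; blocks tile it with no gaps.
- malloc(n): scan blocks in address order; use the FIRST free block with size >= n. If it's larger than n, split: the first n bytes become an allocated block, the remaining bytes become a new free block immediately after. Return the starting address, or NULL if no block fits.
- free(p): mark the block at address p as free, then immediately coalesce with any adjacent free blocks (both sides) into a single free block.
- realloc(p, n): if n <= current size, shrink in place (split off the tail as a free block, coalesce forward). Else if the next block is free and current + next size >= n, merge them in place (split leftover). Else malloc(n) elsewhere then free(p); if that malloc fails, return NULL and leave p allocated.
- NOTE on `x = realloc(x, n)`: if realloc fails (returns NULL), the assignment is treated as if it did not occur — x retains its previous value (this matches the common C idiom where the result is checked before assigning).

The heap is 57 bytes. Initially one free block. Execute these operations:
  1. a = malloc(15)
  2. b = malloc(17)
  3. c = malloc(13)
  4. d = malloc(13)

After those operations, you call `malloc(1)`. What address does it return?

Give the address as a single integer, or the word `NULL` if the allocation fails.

Answer: 45

Derivation:
Op 1: a = malloc(15) -> a = 0; heap: [0-14 ALLOC][15-56 FREE]
Op 2: b = malloc(17) -> b = 15; heap: [0-14 ALLOC][15-31 ALLOC][32-56 FREE]
Op 3: c = malloc(13) -> c = 32; heap: [0-14 ALLOC][15-31 ALLOC][32-44 ALLOC][45-56 FREE]
Op 4: d = malloc(13) -> d = NULL; heap: [0-14 ALLOC][15-31 ALLOC][32-44 ALLOC][45-56 FREE]
malloc(1): first-fit scan over [0-14 ALLOC][15-31 ALLOC][32-44 ALLOC][45-56 FREE] -> 45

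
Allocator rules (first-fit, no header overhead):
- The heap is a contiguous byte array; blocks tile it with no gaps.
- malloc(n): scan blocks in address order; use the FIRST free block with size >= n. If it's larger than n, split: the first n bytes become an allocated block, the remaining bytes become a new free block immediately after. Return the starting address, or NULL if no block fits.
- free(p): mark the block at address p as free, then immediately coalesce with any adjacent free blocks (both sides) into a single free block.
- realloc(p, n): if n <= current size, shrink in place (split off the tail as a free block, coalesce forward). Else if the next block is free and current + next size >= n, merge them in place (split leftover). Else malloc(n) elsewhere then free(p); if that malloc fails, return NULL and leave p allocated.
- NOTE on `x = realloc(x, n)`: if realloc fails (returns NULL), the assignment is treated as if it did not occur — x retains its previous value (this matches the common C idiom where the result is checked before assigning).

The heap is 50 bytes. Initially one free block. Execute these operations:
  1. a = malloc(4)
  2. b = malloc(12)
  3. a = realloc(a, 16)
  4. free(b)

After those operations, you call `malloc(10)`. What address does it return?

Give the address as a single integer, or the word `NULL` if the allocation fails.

Answer: 0

Derivation:
Op 1: a = malloc(4) -> a = 0; heap: [0-3 ALLOC][4-49 FREE]
Op 2: b = malloc(12) -> b = 4; heap: [0-3 ALLOC][4-15 ALLOC][16-49 FREE]
Op 3: a = realloc(a, 16) -> a = 16; heap: [0-3 FREE][4-15 ALLOC][16-31 ALLOC][32-49 FREE]
Op 4: free(b) -> (freed b); heap: [0-15 FREE][16-31 ALLOC][32-49 FREE]
malloc(10): first-fit scan over [0-15 FREE][16-31 ALLOC][32-49 FREE] -> 0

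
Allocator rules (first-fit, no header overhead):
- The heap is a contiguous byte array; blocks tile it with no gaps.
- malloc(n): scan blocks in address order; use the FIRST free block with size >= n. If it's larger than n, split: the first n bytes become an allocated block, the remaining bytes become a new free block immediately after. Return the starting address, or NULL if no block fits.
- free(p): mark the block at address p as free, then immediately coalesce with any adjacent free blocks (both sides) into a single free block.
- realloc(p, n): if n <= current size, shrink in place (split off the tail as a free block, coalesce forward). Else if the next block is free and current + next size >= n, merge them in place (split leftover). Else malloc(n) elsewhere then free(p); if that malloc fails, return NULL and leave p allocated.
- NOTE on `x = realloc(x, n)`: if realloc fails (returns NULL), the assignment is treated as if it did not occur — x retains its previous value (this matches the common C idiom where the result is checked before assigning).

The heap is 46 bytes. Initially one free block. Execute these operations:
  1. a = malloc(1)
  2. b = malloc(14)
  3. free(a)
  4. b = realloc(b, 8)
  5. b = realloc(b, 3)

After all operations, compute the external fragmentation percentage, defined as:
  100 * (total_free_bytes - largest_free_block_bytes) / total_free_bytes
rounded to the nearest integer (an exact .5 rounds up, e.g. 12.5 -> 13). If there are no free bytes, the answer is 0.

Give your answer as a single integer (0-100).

Op 1: a = malloc(1) -> a = 0; heap: [0-0 ALLOC][1-45 FREE]
Op 2: b = malloc(14) -> b = 1; heap: [0-0 ALLOC][1-14 ALLOC][15-45 FREE]
Op 3: free(a) -> (freed a); heap: [0-0 FREE][1-14 ALLOC][15-45 FREE]
Op 4: b = realloc(b, 8) -> b = 1; heap: [0-0 FREE][1-8 ALLOC][9-45 FREE]
Op 5: b = realloc(b, 3) -> b = 1; heap: [0-0 FREE][1-3 ALLOC][4-45 FREE]
Free blocks: [1 42] total_free=43 largest=42 -> 100*(43-42)/43 = 100/43 ≈ 2.326 -> rounds to 2

Answer: 2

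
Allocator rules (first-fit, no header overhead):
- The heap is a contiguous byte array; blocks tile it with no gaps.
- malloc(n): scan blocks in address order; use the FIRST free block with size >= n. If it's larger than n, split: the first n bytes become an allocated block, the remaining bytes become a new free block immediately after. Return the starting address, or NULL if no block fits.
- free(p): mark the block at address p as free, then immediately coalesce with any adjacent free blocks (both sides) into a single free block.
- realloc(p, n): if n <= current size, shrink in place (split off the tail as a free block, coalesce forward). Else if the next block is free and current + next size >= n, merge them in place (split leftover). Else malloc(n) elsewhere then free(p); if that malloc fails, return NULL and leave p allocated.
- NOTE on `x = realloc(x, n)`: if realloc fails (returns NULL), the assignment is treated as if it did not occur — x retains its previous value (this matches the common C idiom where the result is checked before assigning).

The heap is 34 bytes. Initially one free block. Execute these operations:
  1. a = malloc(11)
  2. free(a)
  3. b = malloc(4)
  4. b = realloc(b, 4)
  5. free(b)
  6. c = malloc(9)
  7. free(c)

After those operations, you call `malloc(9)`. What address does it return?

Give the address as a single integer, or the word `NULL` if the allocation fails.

Op 1: a = malloc(11) -> a = 0; heap: [0-10 ALLOC][11-33 FREE]
Op 2: free(a) -> (freed a); heap: [0-33 FREE]
Op 3: b = malloc(4) -> b = 0; heap: [0-3 ALLOC][4-33 FREE]
Op 4: b = realloc(b, 4) -> b = 0; heap: [0-3 ALLOC][4-33 FREE]
Op 5: free(b) -> (freed b); heap: [0-33 FREE]
Op 6: c = malloc(9) -> c = 0; heap: [0-8 ALLOC][9-33 FREE]
Op 7: free(c) -> (freed c); heap: [0-33 FREE]
malloc(9): first-fit scan over [0-33 FREE] -> 0

Answer: 0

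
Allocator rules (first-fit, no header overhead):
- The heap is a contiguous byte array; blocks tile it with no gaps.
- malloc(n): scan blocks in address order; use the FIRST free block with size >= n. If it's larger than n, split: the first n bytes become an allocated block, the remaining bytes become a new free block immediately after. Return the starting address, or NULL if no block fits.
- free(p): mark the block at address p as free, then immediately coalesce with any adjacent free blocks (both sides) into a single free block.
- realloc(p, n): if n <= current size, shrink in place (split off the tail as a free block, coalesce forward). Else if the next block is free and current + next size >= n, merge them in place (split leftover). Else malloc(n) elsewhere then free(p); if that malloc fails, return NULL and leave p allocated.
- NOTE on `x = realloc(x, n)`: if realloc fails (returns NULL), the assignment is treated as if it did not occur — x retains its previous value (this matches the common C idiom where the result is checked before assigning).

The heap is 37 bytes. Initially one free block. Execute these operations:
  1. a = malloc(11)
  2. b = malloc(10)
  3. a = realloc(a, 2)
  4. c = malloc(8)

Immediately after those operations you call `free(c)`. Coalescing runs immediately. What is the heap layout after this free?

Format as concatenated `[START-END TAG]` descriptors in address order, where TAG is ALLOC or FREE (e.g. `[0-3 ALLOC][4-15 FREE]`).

Answer: [0-1 ALLOC][2-10 FREE][11-20 ALLOC][21-36 FREE]

Derivation:
Op 1: a = malloc(11) -> a = 0; heap: [0-10 ALLOC][11-36 FREE]
Op 2: b = malloc(10) -> b = 11; heap: [0-10 ALLOC][11-20 ALLOC][21-36 FREE]
Op 3: a = realloc(a, 2) -> a = 0; heap: [0-1 ALLOC][2-10 FREE][11-20 ALLOC][21-36 FREE]
Op 4: c = malloc(8) -> c = 2; heap: [0-1 ALLOC][2-9 ALLOC][10-10 FREE][11-20 ALLOC][21-36 FREE]
free(c): c = 2 -> block [2-9 ALLOC]; mark free, coalesce with adjacent free neighbors -> [0-1 ALLOC][2-10 FREE][11-20 ALLOC][21-36 FREE]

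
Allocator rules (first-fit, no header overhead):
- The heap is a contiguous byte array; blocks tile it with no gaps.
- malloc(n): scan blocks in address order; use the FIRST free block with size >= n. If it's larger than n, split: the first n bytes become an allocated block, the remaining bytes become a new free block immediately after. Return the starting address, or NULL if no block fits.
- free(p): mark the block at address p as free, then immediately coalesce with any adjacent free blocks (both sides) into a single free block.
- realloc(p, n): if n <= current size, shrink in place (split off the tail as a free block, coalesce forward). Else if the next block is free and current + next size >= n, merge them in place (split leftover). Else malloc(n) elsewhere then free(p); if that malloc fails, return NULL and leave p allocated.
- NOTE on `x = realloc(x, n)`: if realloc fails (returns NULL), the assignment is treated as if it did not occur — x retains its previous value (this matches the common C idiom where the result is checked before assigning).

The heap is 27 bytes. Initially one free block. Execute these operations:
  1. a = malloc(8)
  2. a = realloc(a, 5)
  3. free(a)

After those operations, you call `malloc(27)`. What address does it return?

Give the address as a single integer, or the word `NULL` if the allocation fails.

Op 1: a = malloc(8) -> a = 0; heap: [0-7 ALLOC][8-26 FREE]
Op 2: a = realloc(a, 5) -> a = 0; heap: [0-4 ALLOC][5-26 FREE]
Op 3: free(a) -> (freed a); heap: [0-26 FREE]
malloc(27): first-fit scan over [0-26 FREE] -> 0

Answer: 0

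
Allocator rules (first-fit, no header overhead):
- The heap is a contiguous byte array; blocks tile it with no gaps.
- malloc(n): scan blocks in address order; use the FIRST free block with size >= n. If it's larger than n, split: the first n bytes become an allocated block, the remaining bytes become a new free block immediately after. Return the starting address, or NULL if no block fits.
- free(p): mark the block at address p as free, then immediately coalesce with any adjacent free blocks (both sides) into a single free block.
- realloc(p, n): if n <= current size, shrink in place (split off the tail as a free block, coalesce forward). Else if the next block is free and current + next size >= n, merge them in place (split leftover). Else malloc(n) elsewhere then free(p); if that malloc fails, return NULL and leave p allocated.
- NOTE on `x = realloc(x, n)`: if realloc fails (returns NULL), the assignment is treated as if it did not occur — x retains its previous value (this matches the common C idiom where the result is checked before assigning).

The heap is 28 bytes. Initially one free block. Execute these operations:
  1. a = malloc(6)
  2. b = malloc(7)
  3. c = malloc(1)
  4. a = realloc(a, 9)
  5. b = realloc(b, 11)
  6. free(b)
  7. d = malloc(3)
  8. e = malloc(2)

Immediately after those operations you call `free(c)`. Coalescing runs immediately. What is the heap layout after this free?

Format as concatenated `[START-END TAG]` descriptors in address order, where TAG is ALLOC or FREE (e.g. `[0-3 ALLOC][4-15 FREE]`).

Answer: [0-2 ALLOC][3-4 ALLOC][5-13 FREE][14-22 ALLOC][23-27 FREE]

Derivation:
Op 1: a = malloc(6) -> a = 0; heap: [0-5 ALLOC][6-27 FREE]
Op 2: b = malloc(7) -> b = 6; heap: [0-5 ALLOC][6-12 ALLOC][13-27 FREE]
Op 3: c = malloc(1) -> c = 13; heap: [0-5 ALLOC][6-12 ALLOC][13-13 ALLOC][14-27 FREE]
Op 4: a = realloc(a, 9) -> a = 14; heap: [0-5 FREE][6-12 ALLOC][13-13 ALLOC][14-22 ALLOC][23-27 FREE]
Op 5: b = realloc(b, 11) -> NULL (b unchanged); heap: [0-5 FREE][6-12 ALLOC][13-13 ALLOC][14-22 ALLOC][23-27 FREE]
Op 6: free(b) -> (freed b); heap: [0-12 FREE][13-13 ALLOC][14-22 ALLOC][23-27 FREE]
Op 7: d = malloc(3) -> d = 0; heap: [0-2 ALLOC][3-12 FREE][13-13 ALLOC][14-22 ALLOC][23-27 FREE]
Op 8: e = malloc(2) -> e = 3; heap: [0-2 ALLOC][3-4 ALLOC][5-12 FREE][13-13 ALLOC][14-22 ALLOC][23-27 FREE]
free(c): c = 13 -> block [13-13 ALLOC]; mark free, coalesce with adjacent free neighbors -> [0-2 ALLOC][3-4 ALLOC][5-13 FREE][14-22 ALLOC][23-27 FREE]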